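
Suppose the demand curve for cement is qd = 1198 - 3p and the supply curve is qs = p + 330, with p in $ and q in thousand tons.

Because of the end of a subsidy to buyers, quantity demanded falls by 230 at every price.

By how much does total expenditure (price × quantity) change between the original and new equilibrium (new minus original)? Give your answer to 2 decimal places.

Initially, 1198 - 3p = p + 330, so 868 = 4p and p = 217, q = 547.
With the change applied: demand qd = 968 - 3p, supply qs = p + 330.
New equilibrium: 968 - 3p = p + 330 ⇒ 638 = 4p ⇒ p = 159.5, q = 489.5.
Expenditure moves from 217×547 = 118699 to 159.5×489.5 = 78075.25; change = -40623.75.

-40623.75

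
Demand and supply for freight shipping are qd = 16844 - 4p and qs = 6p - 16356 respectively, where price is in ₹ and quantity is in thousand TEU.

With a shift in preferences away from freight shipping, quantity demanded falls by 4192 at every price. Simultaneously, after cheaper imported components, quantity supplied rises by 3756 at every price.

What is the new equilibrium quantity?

2551.2

Solve the original market: 16844 - 4p = 6p - 16356, hence p = 3320 and q = 3564.
After the shift, demand is qd = 12652 - 4p and supply is qs = 6p - 12600.
Equate the new curves: 12652 - 4p = 6p - 12600, giving 25252 = 10p, p = 2525.2, q = 2551.2.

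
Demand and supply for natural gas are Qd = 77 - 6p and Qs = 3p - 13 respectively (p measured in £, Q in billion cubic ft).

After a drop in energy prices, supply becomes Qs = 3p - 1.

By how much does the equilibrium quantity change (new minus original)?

Before the shock: 77 - 6p = 3p - 13 ⇒ 90 = 9p ⇒ p = 10, Q = 17.
The shock moves the curves to Qd = 77 - 6p and Qs = 3p - 1.
Setting them equal: 77 - 6p = 3p - 1 → 78 = 9p, so p = 26/3 ≈ 8.6667 and Q = 25.
ΔQ = 25 − 17 = +8.

+8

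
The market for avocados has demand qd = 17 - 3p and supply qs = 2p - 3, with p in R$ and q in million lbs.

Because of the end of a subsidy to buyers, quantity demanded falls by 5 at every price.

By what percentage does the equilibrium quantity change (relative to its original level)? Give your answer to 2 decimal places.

-40.00

Solve the original market: 17 - 3p = 2p - 3, hence p = 4 and q = 5.
After the shift, demand is qd = 12 - 3p and supply is qs = 2p - 3.
Clearing the new market: 12 - 3p = 2p - 3, so p = 3 and q = 3.
%Δq = (3 − 5) / 5 × 100 = -40.00%.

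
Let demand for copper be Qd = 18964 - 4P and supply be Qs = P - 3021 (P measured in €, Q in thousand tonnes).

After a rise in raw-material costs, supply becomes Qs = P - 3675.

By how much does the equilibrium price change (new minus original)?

Initially, 18964 - 4P = P - 3021, so 21985 = 5P and P = 4397, Q = 1376.
The new curves are Qd = 18964 - 4P (demand) and Qs = P - 3675 (supply).
New equilibrium: 18964 - 4P = P - 3675 ⇒ 22639 = 5P ⇒ P = 4527.8, Q = 852.8.
ΔP = 4527.8 − 4397 = +130.8.

+130.8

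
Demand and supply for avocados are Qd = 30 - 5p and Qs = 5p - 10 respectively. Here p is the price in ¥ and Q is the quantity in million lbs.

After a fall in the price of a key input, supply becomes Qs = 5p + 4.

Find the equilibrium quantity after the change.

17

Solve the original market: 30 - 5p = 5p - 10, hence p = 4 and Q = 10.
The new curves are Qd = 30 - 5p (demand) and Qs = 5p + 4 (supply).
Equate the new curves: 30 - 5p = 5p + 4, giving 26 = 10p, p = 2.6, Q = 17.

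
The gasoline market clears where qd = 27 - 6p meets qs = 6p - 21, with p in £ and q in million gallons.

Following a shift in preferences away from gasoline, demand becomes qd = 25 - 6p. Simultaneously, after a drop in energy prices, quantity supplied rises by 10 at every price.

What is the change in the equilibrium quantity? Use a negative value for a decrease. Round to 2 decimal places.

+4.00

Original equilibrium: 27 - 6p = 6p - 21 gives 48 = 12p, so p = 4 and q = 3.
With the change applied: demand qd = 25 - 6p, supply qs = 6p - 11.
Setting them equal: 25 - 6p = 6p - 11 → 36 = 12p, so p = 3 and q = 7.
Δq = 7 − 3 = +4.00.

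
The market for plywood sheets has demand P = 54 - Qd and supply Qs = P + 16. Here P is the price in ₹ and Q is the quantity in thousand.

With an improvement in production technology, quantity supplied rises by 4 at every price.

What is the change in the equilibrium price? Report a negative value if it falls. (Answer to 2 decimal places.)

-2.00

Before the shock: 54 - P = P + 16 ⇒ 38 = 2P ⇒ P = 19, Q = 35.
After the shift, demand is Qd = 54 - P and supply is Qs = P + 20.
New equilibrium: 54 - P = P + 20 ⇒ 34 = 2P ⇒ P = 17, Q = 37.
ΔP = 17 − 19 = -2.00.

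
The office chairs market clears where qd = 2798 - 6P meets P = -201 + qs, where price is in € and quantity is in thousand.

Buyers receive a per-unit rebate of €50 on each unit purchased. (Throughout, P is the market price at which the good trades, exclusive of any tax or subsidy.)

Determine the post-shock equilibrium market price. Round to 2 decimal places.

413.86

Solve the original market: 2798 - 6P = P + 201, hence P = 371 and q = 572.
Since buyers' out-of-pocket price is the market price minus the rebate, the effective demand curve becomes qd = 3098 - 6P.
New equilibrium: 3098 - 6P = P + 201 ⇒ 2897 = 7P ⇒ P = 2897/7 ≈ 413.8571, q = 4304/7 ≈ 614.8571.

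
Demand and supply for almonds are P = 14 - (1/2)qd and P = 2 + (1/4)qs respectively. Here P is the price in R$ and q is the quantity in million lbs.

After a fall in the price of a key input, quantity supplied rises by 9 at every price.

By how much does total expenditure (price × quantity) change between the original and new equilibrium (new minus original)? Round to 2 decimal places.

Initially, 28 - 2P = 4P - 8, so 36 = 6P and P = 6, q = 16.
After the shift, demand is qd = 28 - 2P and supply is qs = 4P + 1.
Setting them equal: 28 - 2P = 4P + 1 → 27 = 6P, so P = 4.5 and q = 19.
Expenditure moves from 6×16 = 96 to 4.5×19 = 85.5; change = -10.50.

-10.50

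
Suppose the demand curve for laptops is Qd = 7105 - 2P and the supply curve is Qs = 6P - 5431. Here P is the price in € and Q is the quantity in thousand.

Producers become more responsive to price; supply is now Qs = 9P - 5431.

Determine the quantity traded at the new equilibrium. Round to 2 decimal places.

Solve the original market: 7105 - 2P = 6P - 5431, hence P = 1567 and Q = 3971.
After the shift, demand is Qd = 7105 - 2P and supply is Qs = 9P - 5431.
New equilibrium: 7105 - 2P = 9P - 5431 ⇒ 12536 = 11P ⇒ P = 12536/11 ≈ 1139.6364, Q = 53083/11 ≈ 4825.7273.

4825.73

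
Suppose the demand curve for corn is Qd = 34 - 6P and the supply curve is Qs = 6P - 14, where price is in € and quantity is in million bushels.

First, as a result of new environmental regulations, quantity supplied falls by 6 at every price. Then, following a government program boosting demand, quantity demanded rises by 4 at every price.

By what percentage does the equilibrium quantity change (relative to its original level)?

-10

Solve the original market: 34 - 6P = 6P - 14, hence P = 4 and Q = 10.
The shock moves the curves to Qd = 38 - 6P and Qs = 6P - 20.
Clearing the new market: 38 - 6P = 6P - 20, so P = 29/6 ≈ 4.8333 and Q = 9.
%ΔQ = (9 − 10) / 10 × 100 = -10%.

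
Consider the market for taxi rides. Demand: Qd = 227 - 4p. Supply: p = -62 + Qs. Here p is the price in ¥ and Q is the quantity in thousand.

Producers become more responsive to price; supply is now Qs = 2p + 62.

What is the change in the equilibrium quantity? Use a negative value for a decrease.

+22

Solve the original market: 227 - 4p = p + 62, hence p = 33 and Q = 95.
With the change applied: demand Qd = 227 - 4p, supply Qs = 2p + 62.
Clearing the new market: 227 - 4p = 2p + 62, so p = 27.5 and Q = 117.
ΔQ = 117 − 95 = +22.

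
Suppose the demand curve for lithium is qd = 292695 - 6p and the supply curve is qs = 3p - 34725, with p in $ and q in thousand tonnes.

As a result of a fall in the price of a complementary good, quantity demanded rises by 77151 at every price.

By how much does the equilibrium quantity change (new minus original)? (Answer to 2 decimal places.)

Before the shock: 292695 - 6p = 3p - 34725 ⇒ 327420 = 9p ⇒ p = 36380, q = 74415.
The shock moves the curves to qd = 369846 - 6p and qs = 3p - 34725.
Equate the new curves: 369846 - 6p = 3p - 34725, giving 404571 = 9p, p = 134857/3 ≈ 44952.3333, q = 100132.
Δq = 100132 − 74415 = +25717.00.

+25717.00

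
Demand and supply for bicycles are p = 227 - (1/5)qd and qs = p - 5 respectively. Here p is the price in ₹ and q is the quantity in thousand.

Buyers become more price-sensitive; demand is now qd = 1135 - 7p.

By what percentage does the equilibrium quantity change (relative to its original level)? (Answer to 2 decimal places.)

-25.68

Original equilibrium: 1135 - 5p = p - 5 gives 1140 = 6p, so p = 190 and q = 185.
With the change applied: demand qd = 1135 - 7p, supply qs = p - 5.
Equate the new curves: 1135 - 7p = p - 5, giving 1140 = 8p, p = 142.5, q = 137.5.
%Δq = (137.5 − 185) / 185 × 100 = -25.68%.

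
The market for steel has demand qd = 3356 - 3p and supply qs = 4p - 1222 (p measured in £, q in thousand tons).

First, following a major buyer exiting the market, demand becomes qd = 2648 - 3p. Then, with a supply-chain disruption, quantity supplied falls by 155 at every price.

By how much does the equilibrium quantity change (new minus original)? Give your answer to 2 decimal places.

Initially, 3356 - 3p = 4p - 1222, so 4578 = 7p and p = 654, q = 1394.
The new curves are qd = 2648 - 3p (demand) and qs = 4p - 1377 (supply).
Equate the new curves: 2648 - 3p = 4p - 1377, giving 4025 = 7p, p = 575, q = 923.
Δq = 923 − 1394 = -471.00.

-471.00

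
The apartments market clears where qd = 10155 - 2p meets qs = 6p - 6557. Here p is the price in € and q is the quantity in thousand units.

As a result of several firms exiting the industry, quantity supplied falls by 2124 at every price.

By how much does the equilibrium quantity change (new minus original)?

-531

Initially, 10155 - 2p = 6p - 6557, so 16712 = 8p and p = 2089, q = 5977.
The shock moves the curves to qd = 10155 - 2p and qs = 6p - 8681.
New equilibrium: 10155 - 2p = 6p - 8681 ⇒ 18836 = 8p ⇒ p = 2354.5, q = 5446.
Δq = 5446 − 5977 = -531.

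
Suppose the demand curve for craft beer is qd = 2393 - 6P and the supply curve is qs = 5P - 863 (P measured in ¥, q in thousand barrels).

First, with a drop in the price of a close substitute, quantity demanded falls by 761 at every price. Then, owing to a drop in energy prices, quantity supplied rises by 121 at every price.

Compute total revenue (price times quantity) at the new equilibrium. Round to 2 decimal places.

72750.35

Original equilibrium: 2393 - 6P = 5P - 863 gives 3256 = 11P, so P = 296 and q = 617.
The new curves are qd = 1632 - 6P (demand) and qs = 5P - 742 (supply).
New equilibrium: 1632 - 6P = 5P - 742 ⇒ 2374 = 11P ⇒ P = 2374/11 ≈ 215.8182, q = 3708/11 ≈ 337.0909.
New expenditure = 215.8182 × 337.0909 = 72750.35.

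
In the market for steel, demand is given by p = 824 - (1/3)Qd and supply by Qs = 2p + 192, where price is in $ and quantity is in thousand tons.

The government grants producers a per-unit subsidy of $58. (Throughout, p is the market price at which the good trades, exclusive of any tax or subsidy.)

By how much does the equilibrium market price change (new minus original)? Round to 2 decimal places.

-23.20

Before the shock: 2472 - 3p = 2p + 192 ⇒ 2280 = 5p ⇒ p = 456, Q = 1104.
Since sellers receive the price plus the subsidy, the effective supply curve becomes Qs = 2p + 308.
Setting them equal: 2472 - 3p = 2p + 308 → 2164 = 5p, so p = 432.8 and Q = 1173.6.
Δp = 432.8 − 456 = -23.20.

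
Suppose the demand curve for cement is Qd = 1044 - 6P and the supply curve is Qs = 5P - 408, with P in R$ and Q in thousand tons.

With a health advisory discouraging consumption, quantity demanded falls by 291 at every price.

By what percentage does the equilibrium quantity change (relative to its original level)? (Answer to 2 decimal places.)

Original equilibrium: 1044 - 6P = 5P - 408 gives 1452 = 11P, so P = 132 and Q = 252.
The shock moves the curves to Qd = 753 - 6P and Qs = 5P - 408.
Clearing the new market: 753 - 6P = 5P - 408, so P = 1161/11 ≈ 105.5455 and Q = 1317/11 ≈ 119.7273.
%ΔQ = (119.7273 − 252) / 252 × 100 = -52.49%.

-52.49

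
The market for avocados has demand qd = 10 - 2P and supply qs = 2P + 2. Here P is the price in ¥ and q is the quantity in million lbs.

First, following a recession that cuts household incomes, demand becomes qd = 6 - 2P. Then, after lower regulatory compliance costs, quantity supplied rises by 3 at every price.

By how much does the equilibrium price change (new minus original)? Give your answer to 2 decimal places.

Solve the original market: 10 - 2P = 2P + 2, hence P = 2 and q = 6.
The new curves are qd = 6 - 2P (demand) and qs = 2P + 5 (supply).
New equilibrium: 6 - 2P = 2P + 5 ⇒ 1 = 4P ⇒ P = 0.25, q = 5.5.
ΔP = 0.25 − 2 = -1.75.

-1.75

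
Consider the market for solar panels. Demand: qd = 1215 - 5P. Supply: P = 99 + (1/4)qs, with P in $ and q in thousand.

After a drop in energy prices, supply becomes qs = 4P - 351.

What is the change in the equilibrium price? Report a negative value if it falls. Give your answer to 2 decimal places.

Initially, 1215 - 5P = 4P - 396, so 1611 = 9P and P = 179, q = 320.
The new curves are qd = 1215 - 5P (demand) and qs = 4P - 351 (supply).
Equate the new curves: 1215 - 5P = 4P - 351, giving 1566 = 9P, P = 174, q = 345.
ΔP = 174 − 179 = -5.00.

-5.00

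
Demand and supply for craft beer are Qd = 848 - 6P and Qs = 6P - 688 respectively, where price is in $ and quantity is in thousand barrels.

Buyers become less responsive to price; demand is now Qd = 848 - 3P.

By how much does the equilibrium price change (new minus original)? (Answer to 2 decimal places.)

Initially, 848 - 6P = 6P - 688, so 1536 = 12P and P = 128, Q = 80.
With the change applied: demand Qd = 848 - 3P, supply Qs = 6P - 688.
Clearing the new market: 848 - 3P = 6P - 688, so P = 512/3 ≈ 170.6667 and Q = 336.
ΔP = 170.6667 − 128 = +42.67.

+42.67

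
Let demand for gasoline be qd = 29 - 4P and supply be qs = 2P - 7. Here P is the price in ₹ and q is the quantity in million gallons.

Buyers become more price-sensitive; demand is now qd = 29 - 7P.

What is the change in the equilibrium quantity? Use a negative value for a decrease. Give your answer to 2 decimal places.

-4.00

Initially, 29 - 4P = 2P - 7, so 36 = 6P and P = 6, q = 5.
With the change applied: demand qd = 29 - 7P, supply qs = 2P - 7.
Equate the new curves: 29 - 7P = 2P - 7, giving 36 = 9P, P = 4, q = 1.
Δq = 1 − 5 = -4.00.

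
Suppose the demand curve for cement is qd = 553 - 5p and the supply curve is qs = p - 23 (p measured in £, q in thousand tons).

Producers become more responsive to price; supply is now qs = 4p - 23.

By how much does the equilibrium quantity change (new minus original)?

Original equilibrium: 553 - 5p = p - 23 gives 576 = 6p, so p = 96 and q = 73.
The shock moves the curves to qd = 553 - 5p and qs = 4p - 23.
Equate the new curves: 553 - 5p = 4p - 23, giving 576 = 9p, p = 64, q = 233.
Δq = 233 − 73 = +160.

+160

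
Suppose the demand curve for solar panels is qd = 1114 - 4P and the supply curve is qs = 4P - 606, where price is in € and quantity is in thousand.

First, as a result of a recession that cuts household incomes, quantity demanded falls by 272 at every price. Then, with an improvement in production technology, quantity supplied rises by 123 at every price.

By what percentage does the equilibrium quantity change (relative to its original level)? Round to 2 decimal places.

-29.33

Before the shock: 1114 - 4P = 4P - 606 ⇒ 1720 = 8P ⇒ P = 215, q = 254.
The shock moves the curves to qd = 842 - 4P and qs = 4P - 483.
Clearing the new market: 842 - 4P = 4P - 483, so P = 165.625 and q = 179.5.
%Δq = (179.5 − 254) / 254 × 100 = -29.33%.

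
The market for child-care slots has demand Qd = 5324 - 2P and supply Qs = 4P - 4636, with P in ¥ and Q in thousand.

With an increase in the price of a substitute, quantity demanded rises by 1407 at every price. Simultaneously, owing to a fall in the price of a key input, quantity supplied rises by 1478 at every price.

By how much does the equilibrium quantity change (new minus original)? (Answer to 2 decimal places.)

Before the shock: 5324 - 2P = 4P - 4636 ⇒ 9960 = 6P ⇒ P = 1660, Q = 2004.
After the shift, demand is Qd = 6731 - 2P and supply is Qs = 4P - 3158.
Setting them equal: 6731 - 2P = 4P - 3158 → 9889 = 6P, so P = 9889/6 ≈ 1648.1667 and Q = 10304/3 ≈ 3434.6667.
ΔQ = 3434.6667 − 2004 = +1430.67.

+1430.67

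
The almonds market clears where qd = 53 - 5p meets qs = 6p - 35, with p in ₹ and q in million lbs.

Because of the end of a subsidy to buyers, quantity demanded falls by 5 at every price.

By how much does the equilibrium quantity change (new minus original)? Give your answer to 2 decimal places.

Original equilibrium: 53 - 5p = 6p - 35 gives 88 = 11p, so p = 8 and q = 13.
After the shift, demand is qd = 48 - 5p and supply is qs = 6p - 35.
Equate the new curves: 48 - 5p = 6p - 35, giving 83 = 11p, p = 83/11 ≈ 7.5455, q = 113/11 ≈ 10.2727.
Δq = 10.2727 − 13 = -2.73.

-2.73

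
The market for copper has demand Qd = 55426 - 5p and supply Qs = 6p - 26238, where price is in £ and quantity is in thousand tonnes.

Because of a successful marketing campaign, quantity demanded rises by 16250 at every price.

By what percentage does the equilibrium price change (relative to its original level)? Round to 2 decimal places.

+19.90

Initially, 55426 - 5p = 6p - 26238, so 81664 = 11p and p = 7424, Q = 18306.
The shock moves the curves to Qd = 71676 - 5p and Qs = 6p - 26238.
Clearing the new market: 71676 - 5p = 6p - 26238, so p = 97914/11 ≈ 8901.2727 and Q = 298866/11 ≈ 27169.6364.
%Δp = (8901.2727 − 7424) / 7424 × 100 = +19.90%.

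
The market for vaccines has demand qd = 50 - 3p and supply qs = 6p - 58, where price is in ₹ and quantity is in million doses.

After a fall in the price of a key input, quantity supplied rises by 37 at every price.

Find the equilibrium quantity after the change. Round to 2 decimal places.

26.33

Before the shock: 50 - 3p = 6p - 58 ⇒ 108 = 9p ⇒ p = 12, q = 14.
The shock moves the curves to qd = 50 - 3p and qs = 6p - 21.
Equate the new curves: 50 - 3p = 6p - 21, giving 71 = 9p, p = 71/9 ≈ 7.8889, q = 79/3 ≈ 26.3333.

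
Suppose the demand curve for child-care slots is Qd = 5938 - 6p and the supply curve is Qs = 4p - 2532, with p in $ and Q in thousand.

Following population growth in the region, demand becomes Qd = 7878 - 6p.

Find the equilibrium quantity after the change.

1632

Initially, 5938 - 6p = 4p - 2532, so 8470 = 10p and p = 847, Q = 856.
With the change applied: demand Qd = 7878 - 6p, supply Qs = 4p - 2532.
Setting them equal: 7878 - 6p = 4p - 2532 → 10410 = 10p, so p = 1041 and Q = 1632.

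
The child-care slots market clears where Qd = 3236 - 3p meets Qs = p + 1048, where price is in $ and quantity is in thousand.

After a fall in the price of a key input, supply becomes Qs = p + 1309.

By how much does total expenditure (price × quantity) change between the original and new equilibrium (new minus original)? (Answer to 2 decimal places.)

-9771.19

Initially, 3236 - 3p = p + 1048, so 2188 = 4p and p = 547, Q = 1595.
The shock moves the curves to Qd = 3236 - 3p and Qs = p + 1309.
Setting them equal: 3236 - 3p = p + 1309 → 1927 = 4p, so p = 481.75 and Q = 1790.75.
Expenditure moves from 547×1595 = 872465 to 481.75×1790.75 = 862693.8125; change = -9771.19.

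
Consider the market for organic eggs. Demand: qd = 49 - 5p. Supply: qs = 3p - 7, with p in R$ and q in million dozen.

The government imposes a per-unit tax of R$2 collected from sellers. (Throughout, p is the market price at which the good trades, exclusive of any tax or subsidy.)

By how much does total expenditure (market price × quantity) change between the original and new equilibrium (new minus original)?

Initially, 49 - 5p = 3p - 7, so 56 = 8p and p = 7, q = 14.
Since sellers keep the price net of the tax, the effective supply curve becomes qs = 3p - 13.
Clearing the new market: 49 - 5p = 3p - 13, so p = 7.75 and q = 10.25.
Expenditure moves from 7×14 = 98 to 7.75×10.25 = 79.4375; change = -18.5625.

-18.5625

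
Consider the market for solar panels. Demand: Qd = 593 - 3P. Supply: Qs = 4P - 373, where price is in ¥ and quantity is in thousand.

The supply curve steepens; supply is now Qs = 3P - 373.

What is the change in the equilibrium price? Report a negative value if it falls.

+23

Original equilibrium: 593 - 3P = 4P - 373 gives 966 = 7P, so P = 138 and Q = 179.
The new curves are Qd = 593 - 3P (demand) and Qs = 3P - 373 (supply).
Equate the new curves: 593 - 3P = 3P - 373, giving 966 = 6P, P = 161, Q = 110.
ΔP = 161 − 138 = +23.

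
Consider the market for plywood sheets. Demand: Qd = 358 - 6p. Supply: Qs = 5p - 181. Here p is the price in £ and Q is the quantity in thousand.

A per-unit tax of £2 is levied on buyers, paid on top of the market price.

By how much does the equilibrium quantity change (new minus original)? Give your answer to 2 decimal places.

Before the shock: 358 - 6p = 5p - 181 ⇒ 539 = 11p ⇒ p = 49, Q = 64.
Since buyers pay the price plus the tax, the effective demand curve becomes Qd = 346 - 6p.
Clearing the new market: 346 - 6p = 5p - 181, so p = 527/11 ≈ 47.9091 and Q = 644/11 ≈ 58.5455.
ΔQ = 58.5455 − 64 = -5.45.

-5.45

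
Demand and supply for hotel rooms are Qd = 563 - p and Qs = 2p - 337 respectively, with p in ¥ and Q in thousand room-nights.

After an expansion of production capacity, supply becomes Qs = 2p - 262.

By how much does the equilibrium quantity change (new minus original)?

+25

Initially, 563 - p = 2p - 337, so 900 = 3p and p = 300, Q = 263.
The shock moves the curves to Qd = 563 - p and Qs = 2p - 262.
Clearing the new market: 563 - p = 2p - 262, so p = 275 and Q = 288.
ΔQ = 288 − 263 = +25.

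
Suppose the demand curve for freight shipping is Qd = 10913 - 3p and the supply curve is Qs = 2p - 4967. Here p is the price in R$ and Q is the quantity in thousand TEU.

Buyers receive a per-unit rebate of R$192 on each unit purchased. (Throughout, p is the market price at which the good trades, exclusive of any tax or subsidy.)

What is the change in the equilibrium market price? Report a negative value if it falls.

Original equilibrium: 10913 - 3p = 2p - 4967 gives 15880 = 5p, so p = 3176 and Q = 1385.
Since buyers' out-of-pocket price is the market price minus the rebate, the effective demand curve becomes Qd = 11489 - 3p.
New equilibrium: 11489 - 3p = 2p - 4967 ⇒ 16456 = 5p ⇒ p = 3291.2, Q = 1615.4.
Δp = 3291.2 − 3176 = +115.2.

+115.2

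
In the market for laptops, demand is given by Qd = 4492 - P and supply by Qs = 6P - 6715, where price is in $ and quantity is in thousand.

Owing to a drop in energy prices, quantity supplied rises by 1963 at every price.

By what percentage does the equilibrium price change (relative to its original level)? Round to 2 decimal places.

Before the shock: 4492 - P = 6P - 6715 ⇒ 11207 = 7P ⇒ P = 1601, Q = 2891.
After the shift, demand is Qd = 4492 - P and supply is Qs = 6P - 4752.
Clearing the new market: 4492 - P = 6P - 4752, so P = 9244/7 ≈ 1320.5714 and Q = 22200/7 ≈ 3171.4286.
%ΔP = (1320.5714 − 1601) / 1601 × 100 = -17.52%.

-17.52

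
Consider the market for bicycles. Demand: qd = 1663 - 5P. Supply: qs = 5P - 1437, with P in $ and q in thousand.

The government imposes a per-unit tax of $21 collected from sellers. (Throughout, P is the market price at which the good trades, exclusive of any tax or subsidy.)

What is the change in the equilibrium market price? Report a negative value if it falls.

+10.5

Original equilibrium: 1663 - 5P = 5P - 1437 gives 3100 = 10P, so P = 310 and q = 113.
Since sellers keep the price net of the tax, the effective supply curve becomes qs = 5P - 1542.
Equate the new curves: 1663 - 5P = 5P - 1542, giving 3205 = 10P, P = 320.5, q = 60.5.
ΔP = 320.5 − 310 = +10.5.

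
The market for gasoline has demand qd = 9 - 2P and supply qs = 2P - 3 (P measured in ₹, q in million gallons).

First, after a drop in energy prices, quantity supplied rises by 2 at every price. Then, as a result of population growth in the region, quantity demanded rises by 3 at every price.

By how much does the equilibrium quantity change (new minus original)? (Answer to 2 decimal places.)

+2.50

Original equilibrium: 9 - 2P = 2P - 3 gives 12 = 4P, so P = 3 and q = 3.
With the change applied: demand qd = 12 - 2P, supply qs = 2P - 1.
Equate the new curves: 12 - 2P = 2P - 1, giving 13 = 4P, P = 3.25, q = 5.5.
Δq = 5.5 − 3 = +2.50.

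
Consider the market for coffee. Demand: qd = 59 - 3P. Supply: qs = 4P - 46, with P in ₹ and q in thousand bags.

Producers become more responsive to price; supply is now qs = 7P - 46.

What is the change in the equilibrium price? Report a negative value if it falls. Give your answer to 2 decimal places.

Solve the original market: 59 - 3P = 4P - 46, hence P = 15 and q = 14.
The new curves are qd = 59 - 3P (demand) and qs = 7P - 46 (supply).
Equate the new curves: 59 - 3P = 7P - 46, giving 105 = 10P, P = 10.5, q = 27.5.
ΔP = 10.5 − 15 = -4.50.

-4.50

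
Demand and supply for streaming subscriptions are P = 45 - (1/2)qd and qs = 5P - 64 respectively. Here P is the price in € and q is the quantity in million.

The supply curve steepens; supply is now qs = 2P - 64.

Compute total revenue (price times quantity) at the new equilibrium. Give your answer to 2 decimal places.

Before the shock: 90 - 2P = 5P - 64 ⇒ 154 = 7P ⇒ P = 22, q = 46.
The shock moves the curves to qd = 90 - 2P and qs = 2P - 64.
New equilibrium: 90 - 2P = 2P - 64 ⇒ 154 = 4P ⇒ P = 38.5, q = 13.
New expenditure = 38.5 × 13 = 500.50.

500.50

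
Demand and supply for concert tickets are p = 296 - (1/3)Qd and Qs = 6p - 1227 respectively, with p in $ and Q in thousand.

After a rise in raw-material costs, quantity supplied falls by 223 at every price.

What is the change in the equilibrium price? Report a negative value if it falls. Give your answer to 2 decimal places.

Before the shock: 888 - 3p = 6p - 1227 ⇒ 2115 = 9p ⇒ p = 235, Q = 183.
After the shift, demand is Qd = 888 - 3p and supply is Qs = 6p - 1450.
Clearing the new market: 888 - 3p = 6p - 1450, so p = 2338/9 ≈ 259.7778 and Q = 326/3 ≈ 108.6667.
Δp = 259.7778 − 235 = +24.78.

+24.78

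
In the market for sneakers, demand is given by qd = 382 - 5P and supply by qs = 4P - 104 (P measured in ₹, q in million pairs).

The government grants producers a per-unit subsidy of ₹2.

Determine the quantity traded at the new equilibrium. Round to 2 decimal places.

Before the shock: 382 - 5P = 4P - 104 ⇒ 486 = 9P ⇒ P = 54, q = 112.
Since sellers receive the price plus the subsidy, the effective supply curve becomes qs = 4P - 96.
Clearing the new market: 382 - 5P = 4P - 96, so P = 478/9 ≈ 53.1111 and q = 1048/9 ≈ 116.4444.

116.44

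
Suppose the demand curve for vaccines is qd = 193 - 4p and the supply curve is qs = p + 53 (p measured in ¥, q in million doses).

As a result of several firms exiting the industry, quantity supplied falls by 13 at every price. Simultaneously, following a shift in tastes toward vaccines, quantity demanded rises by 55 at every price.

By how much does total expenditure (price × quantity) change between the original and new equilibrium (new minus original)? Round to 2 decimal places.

+1126.56

Before the shock: 193 - 4p = p + 53 ⇒ 140 = 5p ⇒ p = 28, q = 81.
After the shift, demand is qd = 248 - 4p and supply is qs = p + 40.
Setting them equal: 248 - 4p = p + 40 → 208 = 5p, so p = 41.6 and q = 81.6.
Expenditure moves from 28×81 = 2268 to 41.6×81.6 = 3394.56; change = +1126.56.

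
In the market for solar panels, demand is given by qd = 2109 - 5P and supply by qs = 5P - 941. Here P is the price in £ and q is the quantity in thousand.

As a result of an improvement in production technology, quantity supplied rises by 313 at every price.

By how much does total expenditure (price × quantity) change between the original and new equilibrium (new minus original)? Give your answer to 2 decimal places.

Before the shock: 2109 - 5P = 5P - 941 ⇒ 3050 = 10P ⇒ P = 305, q = 584.
With the change applied: demand qd = 2109 - 5P, supply qs = 5P - 628.
Clearing the new market: 2109 - 5P = 5P - 628, so P = 273.7 and q = 740.5.
Expenditure moves from 305×584 = 178120 to 273.7×740.5 = 202674.85; change = +24554.85.

+24554.85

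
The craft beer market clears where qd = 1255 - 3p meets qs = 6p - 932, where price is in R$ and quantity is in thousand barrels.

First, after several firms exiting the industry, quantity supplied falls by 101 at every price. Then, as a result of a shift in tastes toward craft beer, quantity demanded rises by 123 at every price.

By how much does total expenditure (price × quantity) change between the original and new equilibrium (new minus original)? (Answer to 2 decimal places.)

Solve the original market: 1255 - 3p = 6p - 932, hence p = 243 and q = 526.
The shock moves the curves to qd = 1378 - 3p and qs = 6p - 1033.
Clearing the new market: 1378 - 3p = 6p - 1033, so p = 2411/9 ≈ 267.8889 and q = 1723/3 ≈ 574.3333.
Expenditure moves from 243×526 = 127818 to 267.8889×574.3333 = 153857.5185; change = +26039.52.

+26039.52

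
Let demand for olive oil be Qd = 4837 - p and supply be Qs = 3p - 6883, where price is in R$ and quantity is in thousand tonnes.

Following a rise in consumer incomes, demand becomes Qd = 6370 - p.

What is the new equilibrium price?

3313.25

Initially, 4837 - p = 3p - 6883, so 11720 = 4p and p = 2930, Q = 1907.
After the shift, demand is Qd = 6370 - p and supply is Qs = 3p - 6883.
Clearing the new market: 6370 - p = 3p - 6883, so p = 3313.25 and Q = 3056.75.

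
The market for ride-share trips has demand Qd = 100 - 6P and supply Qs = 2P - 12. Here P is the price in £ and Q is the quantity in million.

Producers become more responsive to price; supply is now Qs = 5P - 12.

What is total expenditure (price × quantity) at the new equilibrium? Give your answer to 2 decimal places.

396.17

Solve the original market: 100 - 6P = 2P - 12, hence P = 14 and Q = 16.
With the change applied: demand Qd = 100 - 6P, supply Qs = 5P - 12.
New equilibrium: 100 - 6P = 5P - 12 ⇒ 112 = 11P ⇒ P = 112/11 ≈ 10.1818, Q = 428/11 ≈ 38.9091.
New expenditure = 10.1818 × 38.9091 = 396.17.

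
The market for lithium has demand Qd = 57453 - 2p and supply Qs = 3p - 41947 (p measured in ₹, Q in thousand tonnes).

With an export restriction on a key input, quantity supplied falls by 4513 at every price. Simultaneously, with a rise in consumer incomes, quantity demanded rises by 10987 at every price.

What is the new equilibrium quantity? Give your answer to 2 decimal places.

Initially, 57453 - 2p = 3p - 41947, so 99400 = 5p and p = 19880, Q = 17693.
After the shift, demand is Qd = 68440 - 2p and supply is Qs = 3p - 46460.
Setting them equal: 68440 - 2p = 3p - 46460 → 114900 = 5p, so p = 22980 and Q = 22480.

22480.00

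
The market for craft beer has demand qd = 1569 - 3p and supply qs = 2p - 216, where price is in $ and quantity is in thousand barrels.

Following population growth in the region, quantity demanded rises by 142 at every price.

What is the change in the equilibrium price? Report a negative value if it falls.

+28.4

Original equilibrium: 1569 - 3p = 2p - 216 gives 1785 = 5p, so p = 357 and q = 498.
The shock moves the curves to qd = 1711 - 3p and qs = 2p - 216.
Setting them equal: 1711 - 3p = 2p - 216 → 1927 = 5p, so p = 385.4 and q = 554.8.
Δp = 385.4 − 357 = +28.4.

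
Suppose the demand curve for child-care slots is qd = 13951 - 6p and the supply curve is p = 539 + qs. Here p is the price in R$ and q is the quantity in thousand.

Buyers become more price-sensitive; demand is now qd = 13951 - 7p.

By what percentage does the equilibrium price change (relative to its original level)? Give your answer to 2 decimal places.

Solve the original market: 13951 - 6p = p - 539, hence p = 2070 and q = 1531.
The shock moves the curves to qd = 13951 - 7p and qs = p - 539.
New equilibrium: 13951 - 7p = p - 539 ⇒ 14490 = 8p ⇒ p = 1811.25, q = 1272.25.
%Δp = (1811.25 − 2070) / 2070 × 100 = -12.50%.

-12.50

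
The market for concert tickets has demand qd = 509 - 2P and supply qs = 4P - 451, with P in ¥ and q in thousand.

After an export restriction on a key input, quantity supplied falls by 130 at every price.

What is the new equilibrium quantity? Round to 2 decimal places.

145.67

Before the shock: 509 - 2P = 4P - 451 ⇒ 960 = 6P ⇒ P = 160, q = 189.
The shock moves the curves to qd = 509 - 2P and qs = 4P - 581.
Clearing the new market: 509 - 2P = 4P - 581, so P = 545/3 ≈ 181.6667 and q = 437/3 ≈ 145.6667.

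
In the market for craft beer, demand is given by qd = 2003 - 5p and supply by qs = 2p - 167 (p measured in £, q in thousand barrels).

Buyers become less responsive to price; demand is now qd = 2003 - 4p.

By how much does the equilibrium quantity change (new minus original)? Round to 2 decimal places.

Solve the original market: 2003 - 5p = 2p - 167, hence p = 310 and q = 453.
The shock moves the curves to qd = 2003 - 4p and qs = 2p - 167.
Equate the new curves: 2003 - 4p = 2p - 167, giving 2170 = 6p, p = 1085/3 ≈ 361.6667, q = 1669/3 ≈ 556.3333.
Δq = 556.3333 − 453 = +103.33.

+103.33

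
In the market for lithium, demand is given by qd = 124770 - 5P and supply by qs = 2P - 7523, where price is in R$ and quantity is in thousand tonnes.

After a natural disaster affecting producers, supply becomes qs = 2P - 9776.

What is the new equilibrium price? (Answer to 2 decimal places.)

19220.86

Before the shock: 124770 - 5P = 2P - 7523 ⇒ 132293 = 7P ⇒ P = 18899, q = 30275.
With the change applied: demand qd = 124770 - 5P, supply qs = 2P - 9776.
New equilibrium: 124770 - 5P = 2P - 9776 ⇒ 134546 = 7P ⇒ P = 134546/7 ≈ 19220.8571, q = 200660/7 ≈ 28665.7143.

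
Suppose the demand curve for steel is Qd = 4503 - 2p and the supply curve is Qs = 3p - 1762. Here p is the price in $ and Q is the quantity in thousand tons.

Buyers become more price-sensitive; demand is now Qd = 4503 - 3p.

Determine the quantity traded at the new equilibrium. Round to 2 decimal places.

Original equilibrium: 4503 - 2p = 3p - 1762 gives 6265 = 5p, so p = 1253 and Q = 1997.
The shock moves the curves to Qd = 4503 - 3p and Qs = 3p - 1762.
Equate the new curves: 4503 - 3p = 3p - 1762, giving 6265 = 6p, p = 6265/6 ≈ 1044.1667, Q = 1370.5.

1370.50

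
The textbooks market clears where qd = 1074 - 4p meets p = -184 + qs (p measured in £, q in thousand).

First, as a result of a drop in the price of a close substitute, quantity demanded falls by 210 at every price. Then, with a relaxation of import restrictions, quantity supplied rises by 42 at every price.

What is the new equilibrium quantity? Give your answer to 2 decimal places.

Solve the original market: 1074 - 4p = p + 184, hence p = 178 and q = 362.
The new curves are qd = 864 - 4p (demand) and qs = p + 226 (supply).
Equate the new curves: 864 - 4p = p + 226, giving 638 = 5p, p = 127.6, q = 353.6.

353.60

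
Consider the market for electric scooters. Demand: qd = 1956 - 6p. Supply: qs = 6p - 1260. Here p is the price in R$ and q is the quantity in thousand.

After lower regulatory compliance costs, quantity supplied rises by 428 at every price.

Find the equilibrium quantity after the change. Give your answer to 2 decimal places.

562.00

Solve the original market: 1956 - 6p = 6p - 1260, hence p = 268 and q = 348.
With the change applied: demand qd = 1956 - 6p, supply qs = 6p - 832.
Setting them equal: 1956 - 6p = 6p - 832 → 2788 = 12p, so p = 697/3 ≈ 232.3333 and q = 562.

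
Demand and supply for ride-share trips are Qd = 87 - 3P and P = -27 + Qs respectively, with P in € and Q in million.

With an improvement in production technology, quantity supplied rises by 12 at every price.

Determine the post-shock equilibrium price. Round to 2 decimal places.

12.00

Initially, 87 - 3P = P + 27, so 60 = 4P and P = 15, Q = 42.
With the change applied: demand Qd = 87 - 3P, supply Qs = P + 39.
Equate the new curves: 87 - 3P = P + 39, giving 48 = 4P, P = 12, Q = 51.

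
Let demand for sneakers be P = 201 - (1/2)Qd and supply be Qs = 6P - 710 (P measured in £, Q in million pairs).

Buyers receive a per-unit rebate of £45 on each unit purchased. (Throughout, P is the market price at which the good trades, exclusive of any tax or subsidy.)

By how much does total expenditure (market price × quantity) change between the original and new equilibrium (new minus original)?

+11536.875

Original equilibrium: 402 - 2P = 6P - 710 gives 1112 = 8P, so P = 139 and Q = 124.
Since buyers' out-of-pocket price is the market price minus the rebate, the effective demand curve becomes Qd = 492 - 2P.
Equate the new curves: 492 - 2P = 6P - 710, giving 1202 = 8P, P = 150.25, Q = 191.5.
Expenditure moves from 139×124 = 17236 to 150.25×191.5 = 28772.875; change = +11536.875.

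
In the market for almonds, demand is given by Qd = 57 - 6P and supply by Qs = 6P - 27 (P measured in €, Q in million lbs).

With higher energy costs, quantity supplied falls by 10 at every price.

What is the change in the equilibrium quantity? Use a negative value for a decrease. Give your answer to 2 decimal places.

-5.00

Original equilibrium: 57 - 6P = 6P - 27 gives 84 = 12P, so P = 7 and Q = 15.
After the shift, demand is Qd = 57 - 6P and supply is Qs = 6P - 37.
Clearing the new market: 57 - 6P = 6P - 37, so P = 47/6 ≈ 7.8333 and Q = 10.
ΔQ = 10 − 15 = -5.00.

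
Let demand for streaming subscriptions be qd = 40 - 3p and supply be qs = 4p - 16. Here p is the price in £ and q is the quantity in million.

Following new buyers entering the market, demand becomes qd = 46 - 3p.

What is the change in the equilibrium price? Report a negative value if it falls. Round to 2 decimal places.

+0.86

Before the shock: 40 - 3p = 4p - 16 ⇒ 56 = 7p ⇒ p = 8, q = 16.
After the shift, demand is qd = 46 - 3p and supply is qs = 4p - 16.
Equate the new curves: 46 - 3p = 4p - 16, giving 62 = 7p, p = 62/7 ≈ 8.8571, q = 136/7 ≈ 19.4286.
Δp = 8.8571 − 8 = +0.86.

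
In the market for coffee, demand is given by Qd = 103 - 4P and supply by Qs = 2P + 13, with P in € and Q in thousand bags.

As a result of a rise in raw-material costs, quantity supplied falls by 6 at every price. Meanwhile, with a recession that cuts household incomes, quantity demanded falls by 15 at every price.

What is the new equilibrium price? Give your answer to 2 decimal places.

13.50

Solve the original market: 103 - 4P = 2P + 13, hence P = 15 and Q = 43.
The shock moves the curves to Qd = 88 - 4P and Qs = 2P + 7.
Clearing the new market: 88 - 4P = 2P + 7, so P = 13.5 and Q = 34.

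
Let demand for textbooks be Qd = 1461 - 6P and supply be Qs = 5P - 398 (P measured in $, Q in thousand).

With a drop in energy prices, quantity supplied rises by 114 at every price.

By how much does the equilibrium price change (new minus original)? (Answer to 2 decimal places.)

-10.36

Solve the original market: 1461 - 6P = 5P - 398, hence P = 169 and Q = 447.
The new curves are Qd = 1461 - 6P (demand) and Qs = 5P - 284 (supply).
Clearing the new market: 1461 - 6P = 5P - 284, so P = 1745/11 ≈ 158.6364 and Q = 5601/11 ≈ 509.1818.
ΔP = 158.6364 − 169 = -10.36.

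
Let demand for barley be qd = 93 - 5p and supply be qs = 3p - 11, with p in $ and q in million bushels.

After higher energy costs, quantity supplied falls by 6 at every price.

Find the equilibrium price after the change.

Original equilibrium: 93 - 5p = 3p - 11 gives 104 = 8p, so p = 13 and q = 28.
With the change applied: demand qd = 93 - 5p, supply qs = 3p - 17.
Clearing the new market: 93 - 5p = 3p - 17, so p = 13.75 and q = 24.25.

13.75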